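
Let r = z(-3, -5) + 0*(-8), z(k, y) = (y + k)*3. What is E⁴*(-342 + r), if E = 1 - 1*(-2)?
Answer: -29646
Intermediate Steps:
E = 3 (E = 1 + 2 = 3)
z(k, y) = 3*k + 3*y (z(k, y) = (k + y)*3 = 3*k + 3*y)
r = -24 (r = (3*(-3) + 3*(-5)) + 0*(-8) = (-9 - 15) + 0 = -24 + 0 = -24)
E⁴*(-342 + r) = 3⁴*(-342 - 24) = 81*(-366) = -29646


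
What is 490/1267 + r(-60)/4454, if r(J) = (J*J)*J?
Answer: -19392110/403087 ≈ -48.109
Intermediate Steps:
r(J) = J³ (r(J) = J²*J = J³)
490/1267 + r(-60)/4454 = 490/1267 + (-60)³/4454 = 490*(1/1267) - 216000*1/4454 = 70/181 - 108000/2227 = -19392110/403087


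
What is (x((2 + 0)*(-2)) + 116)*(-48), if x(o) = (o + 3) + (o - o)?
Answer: -5520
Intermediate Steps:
x(o) = 3 + o (x(o) = (3 + o) + 0 = 3 + o)
(x((2 + 0)*(-2)) + 116)*(-48) = ((3 + (2 + 0)*(-2)) + 116)*(-48) = ((3 + 2*(-2)) + 116)*(-48) = ((3 - 4) + 116)*(-48) = (-1 + 116)*(-48) = 115*(-48) = -5520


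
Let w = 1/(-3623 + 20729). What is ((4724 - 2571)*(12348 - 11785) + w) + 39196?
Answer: 21405336511/17106 ≈ 1.2513e+6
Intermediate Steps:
w = 1/17106 ≈ 5.8459e-5
((4724 - 2571)*(12348 - 11785) + w) + 39196 = ((4724 - 2571)*(12348 - 11785) + 1/17106) + 39196 = (2153*563 + 1/17106) + 39196 = (1212139 + 1/17106) + 39196 = 20734849735/17106 + 39196 = 21405336511/17106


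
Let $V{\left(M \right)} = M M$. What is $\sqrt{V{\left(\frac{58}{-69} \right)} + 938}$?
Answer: $\frac{\sqrt{4469182}}{69} \approx 30.638$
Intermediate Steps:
$V{\left(M \right)} = M^{2}$
$\sqrt{V{\left(\frac{58}{-69} \right)} + 938} = \sqrt{\left(\frac{58}{-69}\right)^{2} + 938} = \sqrt{\left(58 \left(- \frac{1}{69}\right)\right)^{2} + 938} = \sqrt{\left(- \frac{58}{69}\right)^{2} + 938} = \sqrt{\frac{3364}{4761} + 938} = \sqrt{\frac{4469182}{4761}} = \frac{\sqrt{4469182}}{69}$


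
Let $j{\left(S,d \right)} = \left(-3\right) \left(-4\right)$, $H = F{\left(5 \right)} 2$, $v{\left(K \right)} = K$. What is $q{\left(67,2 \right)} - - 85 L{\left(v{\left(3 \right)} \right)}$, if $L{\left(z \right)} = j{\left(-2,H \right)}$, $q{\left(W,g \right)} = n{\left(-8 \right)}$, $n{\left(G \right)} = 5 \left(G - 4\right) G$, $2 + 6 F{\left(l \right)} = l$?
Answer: $1500$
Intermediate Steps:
$F{\left(l \right)} = - \frac{1}{3} + \frac{l}{6}$
$n{\left(G \right)} = G \left(-20 + 5 G\right)$ ($n{\left(G \right)} = 5 \left(-4 + G\right) G = \left(-20 + 5 G\right) G = G \left(-20 + 5 G\right)$)
$q{\left(W,g \right)} = 480$ ($q{\left(W,g \right)} = 5 \left(-8\right) \left(-4 - 8\right) = 5 \left(-8\right) \left(-12\right) = 480$)
$H = 1$ ($H = \left(- \frac{1}{3} + \frac{1}{6} \cdot 5\right) 2 = \left(- \frac{1}{3} + \frac{5}{6}\right) 2 = \frac{1}{2} \cdot 2 = 1$)
$j{\left(S,d \right)} = 12$
$L{\left(z \right)} = 12$
$q{\left(67,2 \right)} - - 85 L{\left(v{\left(3 \right)} \right)} = 480 - \left(-85\right) 12 = 480 - -1020 = 480 + 1020 = 1500$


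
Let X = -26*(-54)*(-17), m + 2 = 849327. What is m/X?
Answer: -849325/23868 ≈ -35.584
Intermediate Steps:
m = 849325 (m = -2 + 849327 = 849325)
X = -23868 (X = 1404*(-17) = -23868)
m/X = 849325/(-23868) = 849325*(-1/23868) = -849325/23868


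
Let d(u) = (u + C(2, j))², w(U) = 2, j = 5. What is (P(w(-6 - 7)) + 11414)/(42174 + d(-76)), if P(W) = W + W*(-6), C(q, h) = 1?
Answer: 11404/47799 ≈ 0.23858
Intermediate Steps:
P(W) = -5*W (P(W) = W - 6*W = -5*W)
d(u) = (1 + u)² (d(u) = (u + 1)² = (1 + u)²)
(P(w(-6 - 7)) + 11414)/(42174 + d(-76)) = (-5*2 + 11414)/(42174 + (1 - 76)²) = (-10 + 11414)/(42174 + (-75)²) = 11404/(42174 + 5625) = 11404/47799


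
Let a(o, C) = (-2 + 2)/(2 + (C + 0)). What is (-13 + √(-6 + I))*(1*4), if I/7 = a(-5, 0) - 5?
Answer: -52 + 4*I*√41 ≈ -52.0 + 25.612*I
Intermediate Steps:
a(o, C) = 0 (a(o, C) = 0/(2 + C) = 0)
I = -35 (I = 7*(0 - 5) = 7*(-5) = -35)
(-13 + √(-6 + I))*(1*4) = (-13 + √(-6 - 35))*(1*4) = (-13 + √(-41))*4 = (-13 + I*√41)*4 = -52 + 4*I*√41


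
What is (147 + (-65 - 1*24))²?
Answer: 3364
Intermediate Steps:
(147 + (-65 - 1*24))² = (147 + (-65 - 24))² = (147 - 89)² = 58² = 3364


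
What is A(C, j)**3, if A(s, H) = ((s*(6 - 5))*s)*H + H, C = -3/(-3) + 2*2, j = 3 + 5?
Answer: 8998912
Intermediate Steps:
j = 8
C = 5 (C = -3*(-1/3) + 4 = 1 + 4 = 5)
A(s, H) = H + H*s**2 (A(s, H) = ((s*1)*s)*H + H = (s*s)*H + H = s**2*H + H = H*s**2 + H = H + H*s**2)
A(C, j)**3 = (8*(1 + 5**2))**3 = (8*(1 + 25))**3 = (8*26)**3 = 208**3 = 8998912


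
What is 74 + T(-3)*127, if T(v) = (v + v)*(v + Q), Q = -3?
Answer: 4646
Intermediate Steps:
T(v) = 2*v*(-3 + v) (T(v) = (v + v)*(v - 3) = (2*v)*(-3 + v) = 2*v*(-3 + v))
74 + T(-3)*127 = 74 + (2*(-3)*(-3 - 3))*127 = 74 + (2*(-3)*(-6))*127 = 74 + 36*127 = 74 + 4572 = 4646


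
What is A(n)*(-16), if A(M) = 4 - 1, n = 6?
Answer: -48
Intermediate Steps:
A(M) = 3
A(n)*(-16) = 3*(-16) = -48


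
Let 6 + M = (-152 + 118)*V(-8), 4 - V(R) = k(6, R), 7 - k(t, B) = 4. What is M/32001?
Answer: -40/32001 ≈ -0.0012500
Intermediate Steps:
k(t, B) = 3 (k(t, B) = 7 - 1*4 = 7 - 4 = 3)
V(R) = 1 (V(R) = 4 - 1*3 = 4 - 3 = 1)
M = -40 (M = -6 + (-152 + 118)*1 = -6 - 34*1 = -6 - 34 = -40)
M/32001 = -40/32001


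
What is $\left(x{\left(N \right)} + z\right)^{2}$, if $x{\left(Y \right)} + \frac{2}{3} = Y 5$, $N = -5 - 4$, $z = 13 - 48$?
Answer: $\frac{58564}{9} \approx 6507.1$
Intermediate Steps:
$z = -35$
$N = -9$ ($N = -5 - 4 = -9$)
$x{\left(Y \right)} = - \frac{2}{3} + 5 Y$ ($x{\left(Y \right)} = - \frac{2}{3} + Y 5 = - \frac{2}{3} + 5 Y$)
$\left(x{\left(N \right)} + z\right)^{2} = \left(\left(- \frac{2}{3} + 5 \left(-9\right)\right) - 35\right)^{2} = \left(\left(- \frac{2}{3} - 45\right) - 35\right)^{2} = \left(- \frac{137}{3} - 35\right)^{2} = \left(- \frac{242}{3}\right)^{2} = \frac{58564}{9}$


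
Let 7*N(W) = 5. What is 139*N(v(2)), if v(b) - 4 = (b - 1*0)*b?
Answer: 695/7 ≈ 99.286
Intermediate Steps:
v(b) = 4 + b**2 (v(b) = 4 + (b - 1*0)*b = 4 + (b + 0)*b = 4 + b*b = 4 + b**2)
N(W) = 5/7 (N(W) = (1/7)*5 = 5/7)
139*N(v(2)) = 139*(5/7) = 695/7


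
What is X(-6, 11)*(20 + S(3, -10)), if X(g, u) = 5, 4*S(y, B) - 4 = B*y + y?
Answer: 285/4 ≈ 71.250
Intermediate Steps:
S(y, B) = 1 + y/4 + B*y/4 (S(y, B) = 1 + (B*y + y)/4 = 1 + (y + B*y)/4 = 1 + (y/4 + B*y/4) = 1 + y/4 + B*y/4)
X(-6, 11)*(20 + S(3, -10)) = 5*(20 + (1 + (¼)*3 + (¼)*(-10)*3)) = 5*(20 + (1 + ¾ - 15/2)) = 5*(20 - 23/4) = 5*(57/4) = 285/4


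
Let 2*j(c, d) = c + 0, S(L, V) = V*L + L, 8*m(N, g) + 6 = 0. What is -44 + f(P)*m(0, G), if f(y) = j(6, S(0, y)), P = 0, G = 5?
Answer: -185/4 ≈ -46.250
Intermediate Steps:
m(N, g) = -3/4 (m(N, g) = -3/4 + (1/8)*0 = -3/4 + 0 = -3/4)
S(L, V) = L + L*V (S(L, V) = L*V + L = L + L*V)
j(c, d) = c/2 (j(c, d) = (c + 0)/2 = c/2)
f(y) = 3 (f(y) = (1/2)*6 = 3)
-44 + f(P)*m(0, G) = -44 + 3*(-3/4) = -44 - 9/4 = -185/4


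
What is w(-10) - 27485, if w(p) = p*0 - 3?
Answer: -27488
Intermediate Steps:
w(p) = -3 (w(p) = 0 - 3 = -3)
w(-10) - 27485 = -3 - 27485 = -27488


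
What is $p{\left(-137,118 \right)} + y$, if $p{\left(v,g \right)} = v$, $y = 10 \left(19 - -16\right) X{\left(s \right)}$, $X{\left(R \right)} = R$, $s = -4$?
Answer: $-1537$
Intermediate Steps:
$y = -1400$ ($y = 10 \left(19 - -16\right) \left(-4\right) = 10 \left(19 + 16\right) \left(-4\right) = 10 \cdot 35 \left(-4\right) = 350 \left(-4\right) = -1400$)
$p{\left(-137,118 \right)} + y = -137 - 1400 = -1537$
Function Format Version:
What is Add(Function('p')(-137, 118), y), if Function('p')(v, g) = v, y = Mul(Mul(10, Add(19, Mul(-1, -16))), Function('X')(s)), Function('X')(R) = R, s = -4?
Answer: -1537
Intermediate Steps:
y = -1400 (y = Mul(Mul(10, Add(19, Mul(-1, -16))), -4) = Mul(Mul(10, Add(19, 16)), -4) = Mul(Mul(10, 35), -4) = Mul(350, -4) = -1400)
Add(Function('p')(-137, 118), y) = Add(-137, -1400) = -1537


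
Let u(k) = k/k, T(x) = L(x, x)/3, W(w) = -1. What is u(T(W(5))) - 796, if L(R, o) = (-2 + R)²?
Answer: -795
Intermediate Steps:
T(x) = (-2 + x)²/3
u(k) = 1
u(T(W(5))) - 796 = 1 - 796 = -795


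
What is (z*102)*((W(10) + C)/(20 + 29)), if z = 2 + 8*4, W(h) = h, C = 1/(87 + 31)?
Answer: 2047854/2891 ≈ 708.35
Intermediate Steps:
C = 1/118 ≈ 0.0084746
z = 34 (z = 2 + 32 = 34)
(z*102)*((W(10) + C)/(20 + 29)) = (34*102)*((10 + 1/118)/(20 + 29)) = 3468*((1181/118)/49) = 3468*((1181/118)*(1/49)) = 3468*(1181/5782) = 2047854/2891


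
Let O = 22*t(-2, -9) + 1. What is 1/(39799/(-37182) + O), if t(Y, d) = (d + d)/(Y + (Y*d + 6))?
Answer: -37182/671893 ≈ -0.055339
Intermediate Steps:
t(Y, d) = 2*d/(6 + Y + Y*d) (t(Y, d) = (2*d)/(Y + (6 + Y*d)) = (2*d)/(6 + Y + Y*d) = 2*d/(6 + Y + Y*d))
O = -17 (O = 22*(2*(-9)/(6 - 2 - 2*(-9))) + 1 = 22*(2*(-9)/(6 - 2 + 18)) + 1 = 22*(2*(-9)/22) + 1 = 22*(2*(-9)*(1/22)) + 1 = 22*(-9/11) + 1 = -18 + 1 = -17)
1/(39799/(-37182) + O) = 1/(39799/(-37182) - 17) = 1/(39799*(-1/37182) - 17) = 1/(-39799/37182 - 17) = 1/(-671893/37182) = -37182/671893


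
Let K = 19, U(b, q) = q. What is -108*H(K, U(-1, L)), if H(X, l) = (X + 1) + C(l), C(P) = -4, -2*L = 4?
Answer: -1728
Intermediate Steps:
L = -2 (L = -1/2*4 = -2)
H(X, l) = -3 + X (H(X, l) = (X + 1) - 4 = (1 + X) - 4 = -3 + X)
-108*H(K, U(-1, L)) = -108*(-3 + 19) = -108*16 = -1728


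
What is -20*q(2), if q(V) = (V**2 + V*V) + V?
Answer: -200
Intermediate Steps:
q(V) = V + 2*V**2 (q(V) = (V**2 + V**2) + V = 2*V**2 + V = V + 2*V**2)
-20*q(2) = -40*(1 + 2*2) = -40*(1 + 4) = -40*5 = -20*10 = -200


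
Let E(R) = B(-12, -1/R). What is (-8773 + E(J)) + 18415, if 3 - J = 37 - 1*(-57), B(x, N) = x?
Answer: 9630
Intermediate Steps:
J = -91 (J = 3 - (37 - 1*(-57)) = 3 - (37 + 57) = 3 - 1*94 = 3 - 94 = -91)
E(R) = -12
(-8773 + E(J)) + 18415 = (-8773 - 12) + 18415 = -8785 + 18415 = 9630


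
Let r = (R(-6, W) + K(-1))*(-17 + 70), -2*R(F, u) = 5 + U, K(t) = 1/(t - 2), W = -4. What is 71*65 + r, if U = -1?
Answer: 13474/3 ≈ 4491.3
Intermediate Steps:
K(t) = 1/(-2 + t)
R(F, u) = -2 (R(F, u) = -(5 - 1)/2 = -1/2*4 = -2)
r = -371/3 (r = (-2 + 1/(-2 - 1))*(-17 + 70) = (-2 + 1/(-3))*53 = (-2 - 1/3)*53 = -7/3*53 = -371/3 ≈ -123.67)
71*65 + r = 71*65 - 371/3 = 4615 - 371/3 = 13474/3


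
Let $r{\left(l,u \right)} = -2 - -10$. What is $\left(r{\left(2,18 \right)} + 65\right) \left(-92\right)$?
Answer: $-6716$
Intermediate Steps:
$r{\left(l,u \right)} = 8$ ($r{\left(l,u \right)} = -2 + 10 = 8$)
$\left(r{\left(2,18 \right)} + 65\right) \left(-92\right) = \left(8 + 65\right) \left(-92\right) = 73 \left(-92\right) = -6716$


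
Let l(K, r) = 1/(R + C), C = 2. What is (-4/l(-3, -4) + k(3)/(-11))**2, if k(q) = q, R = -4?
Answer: 7225/121 ≈ 59.711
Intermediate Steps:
l(K, r) = -1/2 (l(K, r) = 1/(-4 + 2) = 1/(-2) = -1/2)
(-4/l(-3, -4) + k(3)/(-11))**2 = (-4/(-1/2) + 3/(-11))**2 = (-4*(-2) + 3*(-1/11))**2 = (8 - 3/11)**2 = (85/11)**2 = 7225/121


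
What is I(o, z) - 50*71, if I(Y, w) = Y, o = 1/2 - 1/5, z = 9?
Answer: -35497/10 ≈ -3549.7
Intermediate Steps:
o = 3/10 (o = 1*(½) - 1*⅕ = ½ - ⅕ = 3/10 ≈ 0.30000)
I(o, z) - 50*71 = 3/10 - 50*71 = 3/10 - 3550 = -35497/10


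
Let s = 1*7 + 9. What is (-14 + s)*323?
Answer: 646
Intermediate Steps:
s = 16 (s = 7 + 9 = 16)
(-14 + s)*323 = (-14 + 16)*323 = 2*323 = 646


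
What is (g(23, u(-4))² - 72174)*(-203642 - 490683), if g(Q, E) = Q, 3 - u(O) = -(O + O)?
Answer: 49744914625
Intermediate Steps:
u(O) = 3 + 2*O (u(O) = 3 - (-1)*(O + O) = 3 - (-1)*2*O = 3 - (-2)*O = 3 + 2*O)
(g(23, u(-4))² - 72174)*(-203642 - 490683) = (23² - 72174)*(-203642 - 490683) = (529 - 72174)*(-694325) = -71645*(-694325) = 49744914625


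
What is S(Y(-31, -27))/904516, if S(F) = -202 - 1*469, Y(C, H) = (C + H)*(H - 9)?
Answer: -671/904516 ≈ -0.00074183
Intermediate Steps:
Y(C, H) = (-9 + H)*(C + H) (Y(C, H) = (C + H)*(-9 + H) = (-9 + H)*(C + H))
S(F) = -671 (S(F) = -202 - 469 = -671)
S(Y(-31, -27))/904516 = -671/904516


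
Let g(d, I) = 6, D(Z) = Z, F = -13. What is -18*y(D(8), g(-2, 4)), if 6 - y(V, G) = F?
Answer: -342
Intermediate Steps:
y(V, G) = 19 (y(V, G) = 6 - 1*(-13) = 6 + 13 = 19)
-18*y(D(8), g(-2, 4)) = -18*19 = -342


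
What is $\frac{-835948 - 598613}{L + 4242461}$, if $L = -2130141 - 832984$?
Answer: $- \frac{1434561}{1279336} \approx -1.1213$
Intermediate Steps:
$L = -2963125$
$\frac{-835948 - 598613}{L + 4242461} = \frac{-835948 - 598613}{-2963125 + 4242461} = - \frac{1434561}{1279336}$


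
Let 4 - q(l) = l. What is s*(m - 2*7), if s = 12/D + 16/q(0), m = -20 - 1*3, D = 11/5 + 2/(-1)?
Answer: -2368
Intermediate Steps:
q(l) = 4 - l
D = 1/5 (D = 11*(1/5) + 2*(-1) = 11/5 - 2 = 1/5 ≈ 0.20000)
m = -23 (m = -20 - 3 = -23)
s = 64 (s = 12/(1/5) + 16/(4 - 1*0) = 12*5 + 16/(4 + 0) = 60 + 16/4 = 60 + 16*(1/4) = 60 + 4 = 64)
s*(m - 2*7) = 64*(-23 - 2*7) = 64*(-23 - 14) = 64*(-37) = -2368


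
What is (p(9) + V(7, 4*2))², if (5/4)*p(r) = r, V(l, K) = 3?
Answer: 2601/25 ≈ 104.04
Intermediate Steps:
p(r) = 4*r/5
(p(9) + V(7, 4*2))² = ((⅘)*9 + 3)² = (36/5 + 3)² = (51/5)² = 2601/25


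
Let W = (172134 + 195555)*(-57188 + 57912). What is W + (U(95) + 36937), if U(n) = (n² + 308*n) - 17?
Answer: 266282041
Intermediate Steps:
U(n) = -17 + n² + 308*n
W = 266206836 (W = 367689*724 = 266206836)
W + (U(95) + 36937) = 266206836 + ((-17 + 95² + 308*95) + 36937) = 266206836 + ((-17 + 9025 + 29260) + 36937) = 266206836 + (38268 + 36937) = 266206836 + 75205 = 266282041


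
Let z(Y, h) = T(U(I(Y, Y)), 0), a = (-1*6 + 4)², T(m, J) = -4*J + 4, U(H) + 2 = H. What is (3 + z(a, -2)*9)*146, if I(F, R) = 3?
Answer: 5694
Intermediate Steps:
U(H) = -2 + H
T(m, J) = 4 - 4*J
a = 4 (a = (-6 + 4)² = (-2)² = 4)
z(Y, h) = 4 (z(Y, h) = 4 - 4*0 = 4 + 0 = 4)
(3 + z(a, -2)*9)*146 = (3 + 4*9)*146 = (3 + 36)*146 = 39*146 = 5694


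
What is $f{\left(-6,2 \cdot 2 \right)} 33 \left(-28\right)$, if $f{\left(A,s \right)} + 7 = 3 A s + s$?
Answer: $69300$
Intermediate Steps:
$f{\left(A,s \right)} = -7 + s + 3 A s$ ($f{\left(A,s \right)} = -7 + \left(3 A s + s\right) = -7 + \left(s + 3 A s\right) = -7 + s + 3 A s$)
$f{\left(-6,2 \cdot 2 \right)} 33 \left(-28\right) = \left(-7 + 2 \cdot 2 + 3 \left(-6\right) 2 \cdot 2\right) 33 \left(-28\right) = \left(-7 + 4 + 3 \left(-6\right) 4\right) 33 \left(-28\right) = \left(-7 + 4 - 72\right) 33 \left(-28\right) = \left(-75\right) 33 \left(-28\right) = \left(-2475\right) \left(-28\right) = 69300$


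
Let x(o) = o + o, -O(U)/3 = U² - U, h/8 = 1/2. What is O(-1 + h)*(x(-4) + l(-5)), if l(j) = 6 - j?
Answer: -54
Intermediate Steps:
h = 4 (h = 8*(1/2) = 8*(1*(½)) = 8*(½) = 4)
O(U) = -3*U² + 3*U (O(U) = -3*(U² - U) = -3*U² + 3*U)
x(o) = 2*o
O(-1 + h)*(x(-4) + l(-5)) = (3*(-1 + 4)*(1 - (-1 + 4)))*(2*(-4) + (6 - 1*(-5))) = (3*3*(1 - 1*3))*(-8 + (6 + 5)) = (3*3*(1 - 3))*(-8 + 11) = (3*3*(-2))*3 = -18*3 = -54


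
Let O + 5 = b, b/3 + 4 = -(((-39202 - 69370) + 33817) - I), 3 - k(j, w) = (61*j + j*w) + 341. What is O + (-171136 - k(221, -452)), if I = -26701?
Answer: -113064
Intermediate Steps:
k(j, w) = -338 - 61*j - j*w (k(j, w) = 3 - ((61*j + j*w) + 341) = 3 - (341 + 61*j + j*w) = 3 + (-341 - 61*j - j*w) = -338 - 61*j - j*w)
b = 144150 (b = -12 + 3*(-(((-39202 - 69370) + 33817) - 1*(-26701))) = -12 + 3*(-((-108572 + 33817) + 26701)) = -12 + 3*(-(-74755 + 26701)) = -12 + 3*(-1*(-48054)) = -12 + 3*48054 = -12 + 144162 = 144150)
O = 144145 (O = -5 + 144150 = 144145)
O + (-171136 - k(221, -452)) = 144145 + (-171136 - (-338 - 61*221 - 1*221*(-452))) = 144145 + (-171136 - (-338 - 13481 + 99892)) = 144145 + (-171136 - 1*86073) = 144145 + (-171136 - 86073) = 144145 - 257209 = -113064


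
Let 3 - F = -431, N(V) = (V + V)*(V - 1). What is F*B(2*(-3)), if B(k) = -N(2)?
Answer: -1736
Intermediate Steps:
N(V) = 2*V*(-1 + V) (N(V) = (2*V)*(-1 + V) = 2*V*(-1 + V))
B(k) = -4 (B(k) = -2*2*(-1 + 2) = -2*2 = -1*4 = -4)
F = 434 (F = 3 - 1*(-431) = 3 + 431 = 434)
F*B(2*(-3)) = 434*(-4) = -1736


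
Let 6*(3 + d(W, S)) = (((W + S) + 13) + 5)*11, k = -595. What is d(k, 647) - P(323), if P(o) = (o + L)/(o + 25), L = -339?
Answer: 3636/29 ≈ 125.38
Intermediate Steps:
P(o) = (-339 + o)/(25 + o) (P(o) = (o - 339)/(o + 25) = (-339 + o)/(25 + o))
d(W, S) = 30 + 11*S/6 + 11*W/6 (d(W, S) = -3 + ((((W + S) + 13) + 5)*11)/6 = -3 + ((((S + W) + 13) + 5)*11)/6 = -3 + (((13 + S + W) + 5)*11)/6 = -3 + ((18 + S + W)*11)/6 = -3 + (198 + 11*S + 11*W)/6 = -3 + (33 + 11*S/6 + 11*W/6) = 30 + 11*S/6 + 11*W/6)
d(k, 647) - P(323) = (30 + (11/6)*647 + (11/6)*(-595)) - (-339 + 323)/(25 + 323) = (30 + 7117/6 - 6545/6) - (-16)/348 = 376/3 - (-16)/348 = 376/3 - 1*(-4/87) = 376/3 + 4/87 = 3636/29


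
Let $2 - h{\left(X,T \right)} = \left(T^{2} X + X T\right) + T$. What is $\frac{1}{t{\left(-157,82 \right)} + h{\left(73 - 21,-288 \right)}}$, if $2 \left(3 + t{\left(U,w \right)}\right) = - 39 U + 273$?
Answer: $- \frac{1}{4294627} \approx -2.3285 \cdot 10^{-7}$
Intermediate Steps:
$h{\left(X,T \right)} = 2 - T - T X - X T^{2}$ ($h{\left(X,T \right)} = 2 - \left(\left(T^{2} X + X T\right) + T\right) = 2 - \left(\left(X T^{2} + T X\right) + T\right) = 2 - \left(\left(T X + X T^{2}\right) + T\right) = 2 - \left(T + T X + X T^{2}\right) = 2 - T - T X - X T^{2}$)
$t{\left(U,w \right)} = \frac{267}{2} - \frac{39 U}{2}$ ($t{\left(U,w \right)} = -3 + \frac{- 39 U + 273}{2} = -3 + \frac{273 - 39 U}{2} = -3 - \left(- \frac{273}{2} + \frac{39 U}{2}\right) = \frac{267}{2} - \frac{39 U}{2}$)
$\frac{1}{t{\left(-157,82 \right)} + h{\left(73 - 21,-288 \right)}} = \frac{1}{\left(\frac{267}{2} - - \frac{6123}{2}\right) - \left(-290 - 288 \left(73 - 21\right) + \left(73 - 21\right) \left(-288\right)^{2}\right)} = \frac{1}{\left(\frac{267}{2} + \frac{6123}{2}\right) + \left(2 + 288 - - 288 \left(73 - 21\right) - \left(73 - 21\right) 82944\right)} = \frac{1}{3195 + \left(2 + 288 - \left(-288\right) 52 - 52 \cdot 82944\right)} = \frac{1}{3195 + \left(2 + 288 + 14976 - 4313088\right)} = \frac{1}{3195 - 4297822} = \frac{1}{-4294627} = - \frac{1}{4294627}$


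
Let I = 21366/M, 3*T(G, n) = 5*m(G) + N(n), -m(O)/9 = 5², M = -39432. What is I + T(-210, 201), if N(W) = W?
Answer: -2027737/6572 ≈ -308.54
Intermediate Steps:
m(O) = -225 (m(O) = -9*5² = -9*25 = -225)
T(G, n) = -375 + n/3 (T(G, n) = (5*(-225) + n)/3 = (-1125 + n)/3 = -375 + n/3)
I = -3561/6572 (I = 21366/(-39432) = 21366*(-1/39432) = -3561/6572 ≈ -0.54184)
I + T(-210, 201) = -3561/6572 + (-375 + (⅓)*201) = -3561/6572 + (-375 + 67) = -3561/6572 - 308 = -2027737/6572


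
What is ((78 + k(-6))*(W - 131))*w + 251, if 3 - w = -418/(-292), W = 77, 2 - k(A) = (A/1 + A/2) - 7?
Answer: -575245/73 ≈ -7880.1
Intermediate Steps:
k(A) = 9 - 3*A/2 (k(A) = 2 - ((A/1 + A/2) - 7) = 2 - ((A*1 + A*(½)) - 7) = 2 - ((A + A/2) - 7) = 2 - (3*A/2 - 7) = 2 - (-7 + 3*A/2) = 2 + (7 - 3*A/2) = 9 - 3*A/2)
w = 229/146 (w = 3 - (-418)/(-292) = 3 - (-418)*(-1)/292 = 3 - 1*209/146 = 3 - 209/146 = 229/146 ≈ 1.5685)
((78 + k(-6))*(W - 131))*w + 251 = ((78 + (9 - 3/2*(-6)))*(77 - 131))*(229/146) + 251 = ((78 + (9 + 9))*(-54))*(229/146) + 251 = ((78 + 18)*(-54))*(229/146) + 251 = (96*(-54))*(229/146) + 251 = -5184*229/146 + 251 = -593568/73 + 251 = -575245/73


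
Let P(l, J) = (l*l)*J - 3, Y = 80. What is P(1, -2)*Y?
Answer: -400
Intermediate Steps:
P(l, J) = -3 + J*l² (P(l, J) = l²*J - 3 = J*l² - 3 = -3 + J*l²)
P(1, -2)*Y = (-3 - 2*1²)*80 = (-3 - 2*1)*80 = (-3 - 2)*80 = -5*80 = -400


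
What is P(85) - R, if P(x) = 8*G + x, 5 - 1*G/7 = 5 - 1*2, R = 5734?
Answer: -5537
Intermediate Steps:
G = 14 (G = 35 - 7*(5 - 1*2) = 35 - 7*(5 - 2) = 35 - 7*3 = 35 - 21 = 14)
P(x) = 112 + x (P(x) = 8*14 + x = 112 + x)
P(85) - R = (112 + 85) - 1*5734 = 197 - 5734 = -5537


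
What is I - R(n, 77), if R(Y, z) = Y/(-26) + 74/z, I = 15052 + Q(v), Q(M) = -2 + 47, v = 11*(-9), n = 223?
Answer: 30239441/2002 ≈ 15105.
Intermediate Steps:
v = -99
Q(M) = 45
I = 15097 (I = 15052 + 45 = 15097)
R(Y, z) = 74/z - Y/26 (R(Y, z) = Y*(-1/26) + 74/z = -Y/26 + 74/z = 74/z - Y/26)
I - R(n, 77) = 15097 - (74/77 - 1/26*223) = 15097 - (74*(1/77) - 223/26) = 15097 - (74/77 - 223/26) = 15097 - 1*(-15247/2002) = 15097 + 15247/2002 = 30239441/2002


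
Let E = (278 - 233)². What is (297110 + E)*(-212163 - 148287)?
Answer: -107823210750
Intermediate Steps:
E = 2025 (E = 45² = 2025)
(297110 + E)*(-212163 - 148287) = (297110 + 2025)*(-212163 - 148287) = 299135*(-360450) = -107823210750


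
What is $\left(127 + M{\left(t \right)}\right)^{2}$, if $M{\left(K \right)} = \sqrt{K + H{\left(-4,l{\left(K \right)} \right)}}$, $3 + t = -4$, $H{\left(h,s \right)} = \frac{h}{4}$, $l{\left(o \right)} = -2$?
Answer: $16121 + 508 i \sqrt{2} \approx 16121.0 + 718.42 i$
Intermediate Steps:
$H{\left(h,s \right)} = \frac{h}{4}$ ($H{\left(h,s \right)} = h \frac{1}{4} = \frac{h}{4}$)
$t = -7$ ($t = -3 - 4 = -7$)
$M{\left(K \right)} = \sqrt{-1 + K}$ ($M{\left(K \right)} = \sqrt{K + \frac{1}{4} \left(-4\right)} = \sqrt{K - 1} = \sqrt{-1 + K}$)
$\left(127 + M{\left(t \right)}\right)^{2} = \left(127 + \sqrt{-1 - 7}\right)^{2} = \left(127 + \sqrt{-8}\right)^{2} = \left(127 + 2 i \sqrt{2}\right)^{2}$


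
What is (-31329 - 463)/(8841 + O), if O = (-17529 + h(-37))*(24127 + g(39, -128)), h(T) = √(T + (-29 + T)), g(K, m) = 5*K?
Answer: 13553930952624/181758606264908461 + 773245024*I*√103/181758606264908461 ≈ 7.4571e-5 + 4.3176e-8*I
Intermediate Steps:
h(T) = √(-29 + 2*T)
O = -426340338 + 24322*I*√103 (O = (-17529 + √(-29 + 2*(-37)))*(24127 + 5*39) = (-17529 + √(-29 - 74))*(24127 + 195) = (-17529 + √(-103))*24322 = (-17529 + I*√103)*24322 = -426340338 + 24322*I*√103 ≈ -4.2634e+8 + 2.4684e+5*I)
(-31329 - 463)/(8841 + O) = (-31329 - 463)/(8841 + (-426340338 + 24322*I*√103)) = -31792/(-426331497 + 24322*I*√103)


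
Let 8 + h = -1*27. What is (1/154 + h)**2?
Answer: 29041321/23716 ≈ 1224.5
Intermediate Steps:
h = -35 (h = -8 - 1*27 = -8 - 27 = -35)
(1/154 + h)**2 = (1/154 - 35)**2 = (-5389/154)**2 = 29041321/23716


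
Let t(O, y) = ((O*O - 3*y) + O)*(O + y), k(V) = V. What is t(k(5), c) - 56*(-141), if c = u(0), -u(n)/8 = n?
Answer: 8046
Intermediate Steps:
u(n) = -8*n
c = 0 (c = -8*0 = 0)
t(O, y) = (O + y)*(O + O**2 - 3*y) (t(O, y) = ((O**2 - 3*y) + O)*(O + y) = (O + O**2 - 3*y)*(O + y) = (O + y)*(O + O**2 - 3*y))
t(k(5), c) - 56*(-141) = (5**2 + 5**3 - 3*0**2 + 0*5**2 - 2*5*0) - 56*(-141) = (25 + 125 - 3*0 + 0*25 + 0) + 7896 = (25 + 125 + 0 + 0 + 0) + 7896 = 150 + 7896 = 8046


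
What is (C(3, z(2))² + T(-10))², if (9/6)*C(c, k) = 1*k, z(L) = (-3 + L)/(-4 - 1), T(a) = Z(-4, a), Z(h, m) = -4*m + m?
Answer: 45616516/50625 ≈ 901.07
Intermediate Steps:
Z(h, m) = -3*m
T(a) = -3*a
z(L) = ⅗ - L/5 (z(L) = (-3 + L)/(-5) = (-3 + L)*(-⅕) = ⅗ - L/5)
C(c, k) = 2*k/3 (C(c, k) = 2*(1*k)/3 = 2*k/3)
(C(3, z(2))² + T(-10))² = ((2*(⅗ - ⅕*2)/3)² - 3*(-10))² = ((2*(⅗ - ⅖)/3)² + 30)² = (((⅔)*(⅕))² + 30)² = ((2/15)² + 30)² = (4/225 + 30)² = (6754/225)² = 45616516/50625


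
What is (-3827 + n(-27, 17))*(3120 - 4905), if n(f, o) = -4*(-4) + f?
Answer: 6850830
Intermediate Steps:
n(f, o) = 16 + f
(-3827 + n(-27, 17))*(3120 - 4905) = (-3827 + (16 - 27))*(3120 - 4905) = (-3827 - 11)*(-1785) = -3838*(-1785) = 6850830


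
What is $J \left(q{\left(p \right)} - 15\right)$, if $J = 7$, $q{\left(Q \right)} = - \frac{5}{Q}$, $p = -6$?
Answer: $- \frac{595}{6} \approx -99.167$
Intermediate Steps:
$J \left(q{\left(p \right)} - 15\right) = 7 \left(- \frac{5}{-6} - 15\right) = 7 \left(\left(-5\right) \left(- \frac{1}{6}\right) - 15\right) = 7 \left(\frac{5}{6} - 15\right) = 7 \left(- \frac{85}{6}\right) = - \frac{595}{6}$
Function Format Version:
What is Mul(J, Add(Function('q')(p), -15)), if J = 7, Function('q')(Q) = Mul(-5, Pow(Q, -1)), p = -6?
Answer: Rational(-595, 6) ≈ -99.167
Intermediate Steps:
Mul(J, Add(Function('q')(p), -15)) = Mul(7, Add(Mul(-5, Pow(-6, -1)), -15)) = Mul(7, Add(Mul(-5, Rational(-1, 6)), -15)) = Mul(7, Add(Rational(5, 6), -15)) = Mul(7, Rational(-85, 6)) = Rational(-595, 6)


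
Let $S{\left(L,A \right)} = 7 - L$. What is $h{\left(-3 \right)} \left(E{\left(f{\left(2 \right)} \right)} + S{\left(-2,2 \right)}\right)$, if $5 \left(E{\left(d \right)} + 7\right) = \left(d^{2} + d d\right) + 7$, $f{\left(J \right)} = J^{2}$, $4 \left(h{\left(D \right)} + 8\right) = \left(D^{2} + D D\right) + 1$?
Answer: $- \frac{637}{20} \approx -31.85$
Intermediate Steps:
$h{\left(D \right)} = - \frac{31}{4} + \frac{D^{2}}{2}$ ($h{\left(D \right)} = -8 + \frac{\left(D^{2} + D D\right) + 1}{4} = -8 + \frac{\left(D^{2} + D^{2}\right) + 1}{4} = -8 + \frac{2 D^{2} + 1}{4} = -8 + \frac{1 + 2 D^{2}}{4} = -8 + \left(\frac{1}{4} + \frac{D^{2}}{2}\right) = - \frac{31}{4} + \frac{D^{2}}{2}$)
$E{\left(d \right)} = - \frac{28}{5} + \frac{2 d^{2}}{5}$ ($E{\left(d \right)} = -7 + \frac{\left(d^{2} + d d\right) + 7}{5} = -7 + \frac{\left(d^{2} + d^{2}\right) + 7}{5} = -7 + \frac{2 d^{2} + 7}{5} = -7 + \frac{7 + 2 d^{2}}{5} = -7 + \left(\frac{7}{5} + \frac{2 d^{2}}{5}\right) = - \frac{28}{5} + \frac{2 d^{2}}{5}$)
$h{\left(-3 \right)} \left(E{\left(f{\left(2 \right)} \right)} + S{\left(-2,2 \right)}\right) = \left(- \frac{31}{4} + \frac{\left(-3\right)^{2}}{2}\right) \left(\left(- \frac{28}{5} + \frac{2 \left(2^{2}\right)^{2}}{5}\right) + \left(7 - -2\right)\right) = \left(- \frac{31}{4} + \frac{1}{2} \cdot 9\right) \left(\left(- \frac{28}{5} + \frac{2 \cdot 4^{2}}{5}\right) + \left(7 + 2\right)\right) = \left(- \frac{31}{4} + \frac{9}{2}\right) \left(\left(- \frac{28}{5} + \frac{2}{5} \cdot 16\right) + 9\right) = - \frac{13 \left(\left(- \frac{28}{5} + \frac{32}{5}\right) + 9\right)}{4} = - \frac{13 \left(\frac{4}{5} + 9\right)}{4} = \left(- \frac{13}{4}\right) \frac{49}{5} = - \frac{637}{20}$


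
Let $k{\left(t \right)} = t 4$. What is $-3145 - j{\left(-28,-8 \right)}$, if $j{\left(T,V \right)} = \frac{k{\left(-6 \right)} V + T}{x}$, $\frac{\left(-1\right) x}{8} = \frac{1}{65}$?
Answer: $- \frac{3625}{2} \approx -1812.5$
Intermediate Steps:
$k{\left(t \right)} = 4 t$
$x = - \frac{8}{65} \approx -0.12308$
$j{\left(T,V \right)} = 195 V - \frac{65 T}{8}$ ($j{\left(T,V \right)} = \frac{4 \left(-6\right) V + T}{- \frac{8}{65}} = \left(- 24 V + T\right) \left(- \frac{65}{8}\right) = \left(T - 24 V\right) \left(- \frac{65}{8}\right) = 195 V - \frac{65 T}{8}$)
$-3145 - j{\left(-28,-8 \right)} = -3145 - \left(195 \left(-8\right) - - \frac{455}{2}\right) = -3145 - \left(-1560 + \frac{455}{2}\right) = -3145 - - \frac{2665}{2} = -3145 + \frac{2665}{2} = - \frac{3625}{2}$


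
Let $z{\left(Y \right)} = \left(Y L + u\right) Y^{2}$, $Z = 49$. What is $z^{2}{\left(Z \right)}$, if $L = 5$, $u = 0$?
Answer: $346032180025$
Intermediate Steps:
$z{\left(Y \right)} = 5 Y^{3}$ ($z{\left(Y \right)} = \left(Y 5 + 0\right) Y^{2} = \left(5 Y + 0\right) Y^{2} = 5 Y Y^{2} = 5 Y^{3}$)
$z^{2}{\left(Z \right)} = \left(5 \cdot 49^{3}\right)^{2} = \left(5 \cdot 117649\right)^{2} = 588245^{2} = 346032180025$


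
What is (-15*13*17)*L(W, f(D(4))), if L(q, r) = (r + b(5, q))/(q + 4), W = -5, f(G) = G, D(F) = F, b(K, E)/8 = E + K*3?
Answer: 278460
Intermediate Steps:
b(K, E) = 8*E + 24*K (b(K, E) = 8*(E + K*3) = 8*(E + 3*K) = 8*E + 24*K)
L(q, r) = (120 + r + 8*q)/(4 + q) (L(q, r) = (r + (8*q + 24*5))/(q + 4) = (r + (8*q + 120))/(4 + q) = (r + (120 + 8*q))/(4 + q) = (120 + r + 8*q)/(4 + q))
(-15*13*17)*L(W, f(D(4))) = (-15*13*17)*((120 + 4 + 8*(-5))/(4 - 5)) = (-195*17)*((120 + 4 - 40)/(-1)) = -(-3315)*84 = -3315*(-84) = 278460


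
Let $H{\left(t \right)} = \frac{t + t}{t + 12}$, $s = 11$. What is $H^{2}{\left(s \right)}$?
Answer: $\frac{484}{529} \approx 0.91493$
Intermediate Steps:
$H{\left(t \right)} = \frac{2 t}{12 + t}$
$H^{2}{\left(s \right)} = \left(2 \cdot 11 \frac{1}{12 + 11}\right)^{2} = \left(2 \cdot 11 \cdot \frac{1}{23}\right)^{2} = \left(\frac{22}{23}\right)^{2} = \frac{484}{529}$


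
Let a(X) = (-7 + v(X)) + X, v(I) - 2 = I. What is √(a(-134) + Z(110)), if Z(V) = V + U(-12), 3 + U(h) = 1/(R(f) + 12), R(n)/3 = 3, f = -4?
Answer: I*√73185/21 ≈ 12.882*I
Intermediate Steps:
v(I) = 2 + I
R(n) = 9 (R(n) = 3*3 = 9)
U(h) = -62/21 (U(h) = -3 + 1/(9 + 12) = -3 + 1/21 = -62/21)
a(X) = -5 + 2*X (a(X) = (-7 + (2 + X)) + X = (-5 + X) + X = -5 + 2*X)
Z(V) = -62/21 + V (Z(V) = V - 62/21 = -62/21 + V)
√(a(-134) + Z(110)) = √((-5 + 2*(-134)) + (-62/21 + 110)) = √((-5 - 268) + 2248/21) = √(-273 + 2248/21) = √(-3485/21) = I*√73185/21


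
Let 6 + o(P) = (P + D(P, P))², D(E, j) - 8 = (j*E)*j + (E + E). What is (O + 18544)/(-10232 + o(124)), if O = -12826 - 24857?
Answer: -19139/3636664245778 ≈ -5.2628e-9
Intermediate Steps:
D(E, j) = 8 + 2*E + E*j² (D(E, j) = 8 + ((j*E)*j + (E + E)) = 8 + ((E*j)*j + 2*E) = 8 + (E*j² + 2*E) = 8 + (2*E + E*j²) = 8 + 2*E + E*j²)
O = -37683
o(P) = -6 + (8 + P³ + 3*P)² (o(P) = -6 + (P + (8 + 2*P + P*P²))² = -6 + (P + (8 + 2*P + P³))² = -6 + (P + (8 + P³ + 2*P))² = -6 + (8 + P³ + 3*P)²)
(O + 18544)/(-10232 + o(124)) = (-37683 + 18544)/(-10232 + (-6 + (8 + 124³ + 3*124)²)) = -19139/(-10232 + (-6 + (8 + 1906624 + 372)²)) = -19139/(-10232 + (-6 + 1907004²)) = -19139/(-10232 + (-6 + 3636664256016)) = -19139/(-10232 + 3636664256010) = -19139/3636664245778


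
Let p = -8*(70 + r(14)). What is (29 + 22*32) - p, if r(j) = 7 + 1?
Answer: 1357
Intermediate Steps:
r(j) = 8
p = -624 (p = -8*(70 + 8) = -8*78 = -624)
(29 + 22*32) - p = (29 + 22*32) - 1*(-624) = (29 + 704) + 624 = 733 + 624 = 1357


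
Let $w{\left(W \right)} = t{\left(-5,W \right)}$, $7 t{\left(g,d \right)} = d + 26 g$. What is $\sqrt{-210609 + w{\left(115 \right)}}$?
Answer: $\frac{i \sqrt{10319946}}{7} \approx 458.92 i$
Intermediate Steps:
$t{\left(g,d \right)} = \frac{d}{7} + \frac{26 g}{7}$ ($t{\left(g,d \right)} = \frac{d + 26 g}{7} = \frac{d}{7} + \frac{26 g}{7}$)
$w{\left(W \right)} = - \frac{130}{7} + \frac{W}{7}$ ($w{\left(W \right)} = \frac{W}{7} + \frac{26}{7} \left(-5\right) = \frac{W}{7} - \frac{130}{7} = - \frac{130}{7} + \frac{W}{7}$)
$\sqrt{-210609 + w{\left(115 \right)}} = \sqrt{-210609 + \left(- \frac{130}{7} + \frac{1}{7} \cdot 115\right)} = \sqrt{-210609 + \left(- \frac{130}{7} + \frac{115}{7}\right)} = \sqrt{-210609 - \frac{15}{7}} = \sqrt{- \frac{1474278}{7}} = \frac{i \sqrt{10319946}}{7}$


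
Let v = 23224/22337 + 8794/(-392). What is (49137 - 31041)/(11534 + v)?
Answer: 11317889856/7200398269 ≈ 1.5718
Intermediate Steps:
v = -13380555/625436 (v = 23224*(1/22337) + 8794*(-1/392) = 23224/22337 - 4397/196 = -13380555/625436 ≈ -21.394)
(49137 - 31041)/(11534 + v) = (49137 - 31041)/(11534 - 13380555/625436) = 18096/(7200398269/625436) = 18096*(625436/7200398269) = 11317889856/7200398269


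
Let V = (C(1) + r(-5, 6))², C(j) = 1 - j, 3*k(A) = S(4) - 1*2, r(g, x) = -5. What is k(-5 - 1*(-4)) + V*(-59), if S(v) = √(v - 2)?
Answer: -4427/3 + √2/3 ≈ -1475.2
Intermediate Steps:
S(v) = √(-2 + v)
k(A) = -⅔ + √2/3 (k(A) = (√(-2 + 4) - 1*2)/3 = (√2 - 2)/3 = (-2 + √2)/3 = -⅔ + √2/3)
V = 25 (V = ((1 - 1*1) - 5)² = ((1 - 1) - 5)² = (0 - 5)² = (-5)² = 25)
k(-5 - 1*(-4)) + V*(-59) = (-⅔ + √2/3) + 25*(-59) = (-⅔ + √2/3) - 1475 = -4427/3 + √2/3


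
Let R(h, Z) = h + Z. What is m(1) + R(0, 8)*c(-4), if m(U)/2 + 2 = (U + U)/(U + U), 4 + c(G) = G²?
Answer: 94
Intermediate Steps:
R(h, Z) = Z + h
c(G) = -4 + G²
m(U) = -2 (m(U) = -4 + 2*((U + U)/(U + U)) = -4 + 2*((2*U)/((2*U))) = -4 + 2*((2*U)*(1/(2*U))) = -4 + 2*1 = -4 + 2 = -2)
m(1) + R(0, 8)*c(-4) = -2 + (8 + 0)*(-4 + (-4)²) = -2 + 8*(-4 + 16) = -2 + 8*12 = -2 + 96 = 94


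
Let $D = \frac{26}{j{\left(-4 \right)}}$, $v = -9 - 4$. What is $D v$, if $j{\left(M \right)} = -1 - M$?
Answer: $- \frac{338}{3} \approx -112.67$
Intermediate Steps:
$v = -13$ ($v = -9 - 4 = -13$)
$D = \frac{26}{3}$ ($D = \frac{26}{-1 - -4} = \frac{26}{-1 + 4} = \frac{26}{3} \approx 8.6667$)
$D v = \frac{26}{3} \left(-13\right) = - \frac{338}{3}$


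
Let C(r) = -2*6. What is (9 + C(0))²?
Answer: 9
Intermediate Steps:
C(r) = -12
(9 + C(0))² = (9 - 12)² = (-3)² = 9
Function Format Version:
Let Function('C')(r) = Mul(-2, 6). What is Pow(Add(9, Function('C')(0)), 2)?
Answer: 9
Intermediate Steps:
Function('C')(r) = -12
Pow(Add(9, Function('C')(0)), 2) = Pow(Add(9, -12), 2) = Pow(-3, 2) = 9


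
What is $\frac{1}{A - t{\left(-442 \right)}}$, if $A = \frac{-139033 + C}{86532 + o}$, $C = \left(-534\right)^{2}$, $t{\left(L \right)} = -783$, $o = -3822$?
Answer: $\frac{82710}{64908053} \approx 0.0012743$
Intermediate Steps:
$C = 285156$
$A = \frac{146123}{82710}$ ($A = \frac{-139033 + 285156}{86532 - 3822} = \frac{146123}{82710} \approx 1.7667$)
$\frac{1}{A - t{\left(-442 \right)}} = \frac{1}{\frac{146123}{82710} - -783} = \frac{1}{\frac{146123}{82710} + 783} = \frac{1}{\frac{64908053}{82710}} = \frac{82710}{64908053}$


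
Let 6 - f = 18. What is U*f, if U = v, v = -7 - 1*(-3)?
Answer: 48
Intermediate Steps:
f = -12 (f = 6 - 1*18 = 6 - 18 = -12)
v = -4 (v = -7 + 3 = -4)
U = -4
U*f = -4*(-12) = 48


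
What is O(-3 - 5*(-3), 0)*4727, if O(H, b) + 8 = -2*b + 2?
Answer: -28362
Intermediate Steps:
O(H, b) = -6 - 2*b (O(H, b) = -8 + (-2*b + 2) = -8 + (2 - 2*b) = -6 - 2*b)
O(-3 - 5*(-3), 0)*4727 = (-6 - 2*0)*4727 = (-6 + 0)*4727 = -6*4727 = -28362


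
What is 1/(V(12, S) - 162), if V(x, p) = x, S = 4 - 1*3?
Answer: -1/150 ≈ -0.0066667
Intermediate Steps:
S = 1 (S = 4 - 3 = 1)
1/(V(12, S) - 162) = 1/(12 - 162) = 1/(-150) = -1/150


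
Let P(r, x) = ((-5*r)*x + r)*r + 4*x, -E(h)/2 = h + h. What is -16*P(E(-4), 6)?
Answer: 118400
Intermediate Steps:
E(h) = -4*h (E(h) = -2*(h + h) = -4*h)
P(r, x) = 4*x + r*(r - 5*r*x) (P(r, x) = (-5*r*x + r)*r + 4*x = (r - 5*r*x)*r + 4*x = r*(r - 5*r*x) + 4*x = 4*x + r*(r - 5*r*x))
-16*P(E(-4), 6) = -16*((-4*(-4))² + 4*6 - 5*6*(-4*(-4))²) = -16*(16² + 24 - 5*6*16²) = -16*(256 + 24 - 5*6*256) = -16*(256 + 24 - 7680) = -16*(-7400) = 118400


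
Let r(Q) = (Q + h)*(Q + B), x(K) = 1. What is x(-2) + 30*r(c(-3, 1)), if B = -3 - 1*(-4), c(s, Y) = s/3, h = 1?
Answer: 1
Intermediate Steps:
c(s, Y) = s/3 (c(s, Y) = s*(⅓) = s/3)
B = 1 (B = -3 + 4 = 1)
r(Q) = (1 + Q)² (r(Q) = (Q + 1)*(Q + 1) = (1 + Q)*(1 + Q) = (1 + Q)²)
x(-2) + 30*r(c(-3, 1)) = 1 + 30*(1 + ((⅓)*(-3))² + 2*((⅓)*(-3))) = 1 + 30*(1 + (-1)² + 2*(-1)) = 1 + 30*(1 + 1 - 2) = 1 + 30*0 = 1 + 0 = 1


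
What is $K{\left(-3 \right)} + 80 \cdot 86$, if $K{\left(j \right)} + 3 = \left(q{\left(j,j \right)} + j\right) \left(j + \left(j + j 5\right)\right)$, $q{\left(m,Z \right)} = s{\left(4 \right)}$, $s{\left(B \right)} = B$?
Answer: $6856$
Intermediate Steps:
$q{\left(m,Z \right)} = 4$
$K{\left(j \right)} = -3 + 7 j \left(4 + j\right)$ ($K{\left(j \right)} = -3 + \left(4 + j\right) \left(j + \left(j + j 5\right)\right) = -3 + \left(4 + j\right) \left(j + \left(j + 5 j\right)\right) = -3 + \left(4 + j\right) \left(j + 6 j\right) = -3 + \left(4 + j\right) 7 j = -3 + 7 j \left(4 + j\right)$)
$K{\left(-3 \right)} + 80 \cdot 86 = \left(-3 + 7 \left(-3\right)^{2} + 28 \left(-3\right)\right) + 80 \cdot 86 = \left(-3 + 7 \cdot 9 - 84\right) + 6880 = \left(-3 + 63 - 84\right) + 6880 = -24 + 6880 = 6856$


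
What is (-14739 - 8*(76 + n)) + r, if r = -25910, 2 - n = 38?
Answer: -40969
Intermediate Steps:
n = -36 (n = 2 - 1*38 = 2 - 38 = -36)
(-14739 - 8*(76 + n)) + r = (-14739 - 8*(76 - 36)) - 25910 = (-14739 - 8*40) - 25910 = (-14739 - 320) - 25910 = -15059 - 25910 = -40969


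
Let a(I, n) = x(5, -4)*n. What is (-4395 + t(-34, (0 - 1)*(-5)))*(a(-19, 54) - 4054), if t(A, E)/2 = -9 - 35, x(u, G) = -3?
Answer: 18900328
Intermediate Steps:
a(I, n) = -3*n
t(A, E) = -88 (t(A, E) = 2*(-9 - 35) = 2*(-44) = -88)
(-4395 + t(-34, (0 - 1)*(-5)))*(a(-19, 54) - 4054) = (-4395 - 88)*(-3*54 - 4054) = -4483*(-162 - 4054) = -4483*(-4216) = 18900328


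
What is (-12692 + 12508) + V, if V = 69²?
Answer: 4577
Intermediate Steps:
V = 4761
(-12692 + 12508) + V = (-12692 + 12508) + 4761 = -184 + 4761 = 4577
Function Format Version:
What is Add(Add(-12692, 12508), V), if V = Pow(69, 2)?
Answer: 4577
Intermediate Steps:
V = 4761
Add(Add(-12692, 12508), V) = Add(Add(-12692, 12508), 4761) = Add(-184, 4761) = 4577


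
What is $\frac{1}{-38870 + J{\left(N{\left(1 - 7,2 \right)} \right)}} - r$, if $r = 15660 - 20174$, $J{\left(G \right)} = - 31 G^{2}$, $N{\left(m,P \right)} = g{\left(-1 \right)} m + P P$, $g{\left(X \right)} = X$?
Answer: $\frac{189452579}{41970} \approx 4514.0$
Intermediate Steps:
$N{\left(m,P \right)} = P^{2} - m$ ($N{\left(m,P \right)} = - m + P P = - m + P^{2} = P^{2} - m$)
$r = -4514$
$\frac{1}{-38870 + J{\left(N{\left(1 - 7,2 \right)} \right)}} - r = \frac{1}{-38870 - 31 \left(2^{2} - \left(1 - 7\right)\right)^{2}} - -4514 = \frac{1}{-38870 - 31 \left(4 - \left(1 - 7\right)\right)^{2}} + 4514 = \frac{1}{-38870 - 31 \left(4 - -6\right)^{2}} + 4514 = \frac{1}{-38870 - 31 \left(4 + 6\right)^{2}} + 4514 = \frac{1}{-38870 - 31 \cdot 10^{2}} + 4514 = \frac{1}{-38870 - 3100} + 4514 = \frac{1}{-41970} + 4514 = - \frac{1}{41970} + 4514 = \frac{189452579}{41970}$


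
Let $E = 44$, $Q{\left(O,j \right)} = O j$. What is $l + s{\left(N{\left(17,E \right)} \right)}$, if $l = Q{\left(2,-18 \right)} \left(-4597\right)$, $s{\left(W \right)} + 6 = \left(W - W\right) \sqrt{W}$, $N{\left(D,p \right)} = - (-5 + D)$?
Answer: $165486$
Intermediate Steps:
$N{\left(D,p \right)} = 5 - D$
$s{\left(W \right)} = -6$ ($s{\left(W \right)} = -6 + \left(W - W\right) \sqrt{W} = -6 + 0 \sqrt{W} = -6 + 0 = -6$)
$l = 165492$ ($l = 2 \left(-18\right) \left(-4597\right) = \left(-36\right) \left(-4597\right) = 165492$)
$l + s{\left(N{\left(17,E \right)} \right)} = 165492 - 6 = 165486$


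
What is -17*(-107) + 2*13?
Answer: 1845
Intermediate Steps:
-17*(-107) + 2*13 = 1819 + 26 = 1845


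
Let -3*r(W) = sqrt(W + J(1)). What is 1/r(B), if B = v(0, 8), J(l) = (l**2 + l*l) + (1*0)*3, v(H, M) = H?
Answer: -3*sqrt(2)/2 ≈ -2.1213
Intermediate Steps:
J(l) = 2*l**2 (J(l) = (l**2 + l**2) + 0*3 = 2*l**2 + 0 = 2*l**2)
B = 0
r(W) = -sqrt(2 + W)/3 (r(W) = -sqrt(W + 2*1**2)/3 = -sqrt(W + 2*1)/3 = -sqrt(W + 2)/3 = -sqrt(2 + W)/3)
1/r(B) = 1/(-sqrt(2 + 0)/3) = 1/(-sqrt(2)/3) = -3*sqrt(2)/2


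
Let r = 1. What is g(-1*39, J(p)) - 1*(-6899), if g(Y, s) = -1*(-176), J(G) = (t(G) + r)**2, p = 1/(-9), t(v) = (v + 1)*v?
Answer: 7075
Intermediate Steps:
t(v) = v*(1 + v) (t(v) = (1 + v)*v = v*(1 + v))
p = -1/9 ≈ -0.11111
J(G) = (1 + G*(1 + G))**2 (J(G) = (G*(1 + G) + 1)**2 = (1 + G*(1 + G))**2)
g(Y, s) = 176
g(-1*39, J(p)) - 1*(-6899) = 176 - 1*(-6899) = 176 + 6899 = 7075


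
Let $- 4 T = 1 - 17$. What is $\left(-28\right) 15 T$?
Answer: $-1680$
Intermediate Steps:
$T = 4$ ($T = - \frac{1 - 17}{4} = \left(- \frac{1}{4}\right) \left(-16\right) = 4$)
$\left(-28\right) 15 T = \left(-28\right) 15 \cdot 4 = \left(-420\right) 4 = -1680$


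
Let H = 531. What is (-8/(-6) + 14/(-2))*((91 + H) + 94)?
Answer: -12172/3 ≈ -4057.3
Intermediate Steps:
(-8/(-6) + 14/(-2))*((91 + H) + 94) = (-8/(-6) + 14/(-2))*((91 + 531) + 94) = (-8*(-1/6) + 14*(-1/2))*(622 + 94) = (4/3 - 7)*716 = -17/3*716 = -12172/3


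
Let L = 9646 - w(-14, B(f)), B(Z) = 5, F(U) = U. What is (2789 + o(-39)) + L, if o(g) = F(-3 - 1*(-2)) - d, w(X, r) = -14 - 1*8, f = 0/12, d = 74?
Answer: 12382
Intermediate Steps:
f = 0 (f = 0*(1/12) = 0)
w(X, r) = -22 (w(X, r) = -14 - 8 = -22)
L = 9668 (L = 9646 - 1*(-22) = 9646 + 22 = 9668)
o(g) = -75 (o(g) = (-3 - 1*(-2)) - 1*74 = (-3 + 2) - 74 = -1 - 74 = -75)
(2789 + o(-39)) + L = (2789 - 75) + 9668 = 2714 + 9668 = 12382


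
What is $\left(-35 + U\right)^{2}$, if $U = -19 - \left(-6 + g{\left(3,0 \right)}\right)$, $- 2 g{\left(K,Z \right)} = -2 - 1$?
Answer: $\frac{9801}{4} \approx 2450.3$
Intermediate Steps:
$g{\left(K,Z \right)} = \frac{3}{2}$ ($g{\left(K,Z \right)} = - \frac{-2 - 1}{2} = \left(- \frac{1}{2}\right) \left(-3\right) = \frac{3}{2}$)
$U = - \frac{29}{2}$ ($U = -19 + \left(6 - \frac{3}{2}\right) = -19 + \frac{9}{2} = - \frac{29}{2} \approx -14.5$)
$\left(-35 + U\right)^{2} = \left(-35 - \frac{29}{2}\right)^{2} = \left(- \frac{99}{2}\right)^{2} = \frac{9801}{4}$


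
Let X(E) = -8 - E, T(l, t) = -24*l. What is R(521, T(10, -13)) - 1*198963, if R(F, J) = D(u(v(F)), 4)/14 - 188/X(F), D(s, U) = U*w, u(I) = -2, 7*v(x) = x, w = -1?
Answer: -736759731/3703 ≈ -1.9896e+5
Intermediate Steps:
v(x) = x/7
D(s, U) = -U (D(s, U) = U*(-1) = -U)
R(F, J) = -2/7 - 188/(-8 - F) (R(F, J) = -1*4/14 - 188/(-8 - F) = -4*1/14 - 188/(-8 - F) = -2/7 - 188/(-8 - F))
R(521, T(10, -13)) - 1*198963 = 2*(650 - 1*521)/(7*(8 + 521)) - 1*198963 = (2/7)*(650 - 521)/529 - 198963 = (2/7)*(1/529)*129 - 198963 = 258/3703 - 198963 = -736759731/3703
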